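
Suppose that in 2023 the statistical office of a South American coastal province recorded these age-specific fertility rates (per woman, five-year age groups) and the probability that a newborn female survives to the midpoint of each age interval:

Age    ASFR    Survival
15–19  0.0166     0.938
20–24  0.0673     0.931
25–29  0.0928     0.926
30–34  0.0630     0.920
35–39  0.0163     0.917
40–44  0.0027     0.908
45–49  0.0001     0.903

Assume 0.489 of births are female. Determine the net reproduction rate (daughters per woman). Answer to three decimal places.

Proportion female at birth = 0.489.
Per-age-group product (5 × ASFR × survival probability):
  15–19: 5 × 0.0166 × 0.938 = 0.07785
  20–24: 5 × 0.0673 × 0.931 = 0.31328
  25–29: 5 × 0.0928 × 0.926 = 0.42966
  30–34: 5 × 0.0630 × 0.920 = 0.28980
  35–39: 5 × 0.0163 × 0.917 = 0.07474
  40–44: 5 × 0.0027 × 0.908 = 0.01226
  45–49: 5 × 0.0001 × 0.903 = 0.00045
Sum = 1.19804
NRR = 0.489 × 1.19804 = 0.58584
An NRR under 1 implies long-run decline under these rates.

0.586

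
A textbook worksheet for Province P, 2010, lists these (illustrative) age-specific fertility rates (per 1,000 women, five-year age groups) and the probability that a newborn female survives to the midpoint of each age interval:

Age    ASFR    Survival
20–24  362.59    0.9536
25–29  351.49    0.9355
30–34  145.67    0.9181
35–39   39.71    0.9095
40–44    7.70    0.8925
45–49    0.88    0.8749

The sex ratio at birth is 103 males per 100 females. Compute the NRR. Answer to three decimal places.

2.099

Proportion female at birth = 100 / (100 + 103) = 0.49261.
Each age group contributes 5 × ASFR × survival:
  20–24: 5 × 362.59/1000 × 0.9536 = 1.72883
  25–29: 5 × 351.49/1000 × 0.9355 = 1.64409
  30–34: 5 × 145.67/1000 × 0.9181 = 0.66870
  35–39: 5 × 39.71/1000 × 0.9095 = 0.18058
  40–44: 5 × 7.70/1000 × 0.8925 = 0.03436
  45–49: 5 × 0.88/1000 × 0.8749 = 0.00385
Sum = 4.26041
NRR = 0.49261 × 4.26041 = 2.09872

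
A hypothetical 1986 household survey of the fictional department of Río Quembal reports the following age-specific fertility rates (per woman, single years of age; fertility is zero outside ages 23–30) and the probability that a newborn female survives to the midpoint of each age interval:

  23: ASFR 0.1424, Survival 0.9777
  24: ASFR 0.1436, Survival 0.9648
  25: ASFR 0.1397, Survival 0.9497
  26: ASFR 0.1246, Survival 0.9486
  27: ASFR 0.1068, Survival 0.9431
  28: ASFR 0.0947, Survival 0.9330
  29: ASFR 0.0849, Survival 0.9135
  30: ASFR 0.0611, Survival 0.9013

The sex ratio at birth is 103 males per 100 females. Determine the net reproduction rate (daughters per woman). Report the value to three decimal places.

Proportion female at birth = 100 / (100 + 103) = 0.49261.
Survival-weighted fertility by age (1·fₓ·Sₓ):
  23: 1 × 0.1424 × 0.9777 = 0.13922
  24: 1 × 0.1436 × 0.9648 = 0.13855
  25: 1 × 0.1397 × 0.9497 = 0.13267
  26: 1 × 0.1246 × 0.9486 = 0.11820
  27: 1 × 0.1068 × 0.9431 = 0.10072
  28: 1 × 0.0947 × 0.9330 = 0.08836
  29: 1 × 0.0849 × 0.9135 = 0.07756
  30: 1 × 0.0611 × 0.9013 = 0.05507
Sum = 0.85035
NRR = 0.49261 × 0.85035 = 0.41889

0.419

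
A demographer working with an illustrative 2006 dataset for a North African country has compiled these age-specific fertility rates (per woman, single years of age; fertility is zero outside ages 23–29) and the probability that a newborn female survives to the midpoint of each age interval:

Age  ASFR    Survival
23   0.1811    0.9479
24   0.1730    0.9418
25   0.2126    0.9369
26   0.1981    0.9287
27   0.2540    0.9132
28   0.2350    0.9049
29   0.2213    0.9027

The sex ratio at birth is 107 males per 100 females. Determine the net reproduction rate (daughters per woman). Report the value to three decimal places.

0.658

Proportion female at birth = 100 / (100 + 107) = 0.48309.
Survival-weighted fertility by age (1·fₓ·Sₓ):
  23: 1 × 0.1811 × 0.9479 = 0.17166
  24: 1 × 0.1730 × 0.9418 = 0.16293
  25: 1 × 0.2126 × 0.9369 = 0.19918
  26: 1 × 0.1981 × 0.9287 = 0.18398
  27: 1 × 0.2540 × 0.9132 = 0.23195
  28: 1 × 0.2350 × 0.9049 = 0.21265
  29: 1 × 0.2213 × 0.9027 = 0.19977
Sum = 1.36212
NRR = 0.48309 × 1.36212 = 0.65803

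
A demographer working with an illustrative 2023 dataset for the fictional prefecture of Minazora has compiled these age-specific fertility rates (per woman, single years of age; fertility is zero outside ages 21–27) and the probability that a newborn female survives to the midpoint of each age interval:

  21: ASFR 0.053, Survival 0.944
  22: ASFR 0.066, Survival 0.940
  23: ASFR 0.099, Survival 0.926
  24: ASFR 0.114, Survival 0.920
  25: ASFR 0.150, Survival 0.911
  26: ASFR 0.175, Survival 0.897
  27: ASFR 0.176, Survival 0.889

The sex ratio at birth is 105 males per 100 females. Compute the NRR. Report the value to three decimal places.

0.370

Proportion female at birth = 100 / (100 + 105) = 0.48780.
Survival-weighted fertility by age (1·fₓ·Sₓ):
  21: 1 × 0.053 × 0.944 = 0.05003
  22: 1 × 0.066 × 0.940 = 0.06204
  23: 1 × 0.099 × 0.926 = 0.09167
  24: 1 × 0.114 × 0.920 = 0.10488
  25: 1 × 0.150 × 0.911 = 0.13665
  26: 1 × 0.175 × 0.897 = 0.15698
  27: 1 × 0.176 × 0.889 = 0.15646
Sum = 0.75871
NRR = 0.48780 × 0.75871 = 0.37010
An NRR under 1 implies long-run decline under these rates.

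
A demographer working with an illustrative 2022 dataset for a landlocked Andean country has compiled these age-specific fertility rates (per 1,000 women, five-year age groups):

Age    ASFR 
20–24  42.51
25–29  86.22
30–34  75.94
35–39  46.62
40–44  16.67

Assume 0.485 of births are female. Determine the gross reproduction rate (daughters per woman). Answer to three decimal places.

Proportion female at birth = 0.485.
Sum of ASFRs = 42.51 + 86.22 + 75.94 + 46.62 + 16.67 = 267.96
TFR = 5 × 267.96 / 1000 = 1.3398
GRR = 0.485 × 1.3398 = 0.64980

0.650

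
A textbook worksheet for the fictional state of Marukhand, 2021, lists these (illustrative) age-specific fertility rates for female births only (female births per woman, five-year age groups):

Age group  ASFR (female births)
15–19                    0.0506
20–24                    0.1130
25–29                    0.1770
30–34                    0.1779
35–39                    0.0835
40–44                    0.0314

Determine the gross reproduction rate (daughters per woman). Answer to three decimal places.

Sum of female ASFRs = 0.0506 + 0.1130 + 0.1770 + 0.1779 + 0.0835 + 0.0314 = 0.6334
GRR = 5 × 0.6334 = 3.167

3.167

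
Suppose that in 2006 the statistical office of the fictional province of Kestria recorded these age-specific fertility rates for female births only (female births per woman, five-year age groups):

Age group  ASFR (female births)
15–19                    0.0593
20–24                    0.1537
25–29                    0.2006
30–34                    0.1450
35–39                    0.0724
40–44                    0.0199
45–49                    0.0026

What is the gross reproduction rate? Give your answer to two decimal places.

3.27

Sum of female ASFRs = 0.0593 + 0.1537 + 0.2006 + 0.1450 + 0.0724 + 0.0199 + 0.0026 = 0.6535
GRR = 5 × 0.6535 = 3.2675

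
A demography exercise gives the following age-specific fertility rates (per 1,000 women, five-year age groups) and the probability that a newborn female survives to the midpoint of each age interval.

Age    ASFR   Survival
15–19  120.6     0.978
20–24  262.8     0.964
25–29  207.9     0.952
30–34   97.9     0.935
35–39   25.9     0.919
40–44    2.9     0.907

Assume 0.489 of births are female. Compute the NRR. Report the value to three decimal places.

1.680

Proportion female at birth = 0.489.
Weighting each age-specific rate by interval width and survival:
  15–19: 5 × 120.6/1000 × 0.978 = 0.58973
  20–24: 5 × 262.8/1000 × 0.964 = 1.26670
  25–29: 5 × 207.9/1000 × 0.952 = 0.98960
  30–34: 5 × 97.9/1000 × 0.935 = 0.45768
  35–39: 5 × 25.9/1000 × 0.919 = 0.11901
  40–44: 5 × 2.9/1000 × 0.907 = 0.01315
Sum = 3.43587
NRR = 0.489 × 3.43587 = 1.68014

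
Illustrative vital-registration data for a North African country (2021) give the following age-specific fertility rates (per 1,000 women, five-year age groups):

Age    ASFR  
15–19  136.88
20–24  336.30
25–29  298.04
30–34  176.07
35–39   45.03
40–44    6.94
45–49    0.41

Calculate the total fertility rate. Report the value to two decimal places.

5.00

Sum of ASFRs = 136.88 + 336.30 + 298.04 + 176.07 + 45.03 + 6.94 + 0.41 = 999.67
TFR = 5 × 999.67 / 1000 = 4.99835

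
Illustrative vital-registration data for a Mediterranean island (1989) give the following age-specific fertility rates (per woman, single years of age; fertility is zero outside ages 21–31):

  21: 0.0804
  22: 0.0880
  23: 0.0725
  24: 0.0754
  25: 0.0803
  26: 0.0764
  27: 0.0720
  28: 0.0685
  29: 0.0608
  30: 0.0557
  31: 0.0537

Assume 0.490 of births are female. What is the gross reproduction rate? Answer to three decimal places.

Proportion female at birth = 0.490.
Sum of ASFRs = 0.0804 + 0.0880 + 0.0725 + 0.0754 + 0.0803 + 0.0764 + 0.0720 + 0.0685 + 0.0608 + 0.0557 + 0.0537 = 0.7837
TFR = 0.7837
GRR = 0.490 × 0.7837 = 0.38401

0.384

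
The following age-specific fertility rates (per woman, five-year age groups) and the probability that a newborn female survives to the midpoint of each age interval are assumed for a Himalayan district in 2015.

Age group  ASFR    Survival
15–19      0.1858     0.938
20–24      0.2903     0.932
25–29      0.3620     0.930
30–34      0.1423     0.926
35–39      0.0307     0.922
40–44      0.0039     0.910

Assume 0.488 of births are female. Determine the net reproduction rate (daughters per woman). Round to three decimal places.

2.306

Proportion female at birth = 0.488.
Weighting each age-specific rate by interval width and survival:
  15–19: 5 × 0.1858 × 0.938 = 0.87140
  20–24: 5 × 0.2903 × 0.932 = 1.35280
  25–29: 5 × 0.3620 × 0.930 = 1.68330
  30–34: 5 × 0.1423 × 0.926 = 0.65885
  35–39: 5 × 0.0307 × 0.922 = 0.14153
  40–44: 5 × 0.0039 × 0.910 = 0.01775
Sum = 4.72563
NRR = 0.488 × 4.72563 = 2.30611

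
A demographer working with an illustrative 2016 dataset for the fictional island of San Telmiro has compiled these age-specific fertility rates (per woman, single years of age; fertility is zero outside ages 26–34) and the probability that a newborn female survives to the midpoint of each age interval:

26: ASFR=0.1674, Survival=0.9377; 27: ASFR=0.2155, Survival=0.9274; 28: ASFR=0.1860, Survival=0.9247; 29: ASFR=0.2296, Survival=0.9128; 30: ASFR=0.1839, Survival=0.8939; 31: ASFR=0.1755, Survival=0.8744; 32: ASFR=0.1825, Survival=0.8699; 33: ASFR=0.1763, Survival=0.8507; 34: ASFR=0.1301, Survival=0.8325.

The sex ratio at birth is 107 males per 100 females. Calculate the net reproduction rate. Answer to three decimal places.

0.712

Proportion female at birth = 100 / (100 + 107) = 0.48309.
Weighting each age-specific rate by interval width and survival:
  26: 1 × 0.1674 × 0.9377 = 0.15697
  27: 1 × 0.2155 × 0.9274 = 0.19985
  28: 1 × 0.1860 × 0.9247 = 0.17199
  29: 1 × 0.2296 × 0.9128 = 0.20958
  30: 1 × 0.1839 × 0.8939 = 0.16439
  31: 1 × 0.1755 × 0.8744 = 0.15346
  32: 1 × 0.1825 × 0.8699 = 0.15876
  33: 1 × 0.1763 × 0.8507 = 0.14998
  34: 1 × 0.1301 × 0.8325 = 0.10831
Sum = 1.47329
NRR = 0.48309 × 1.47329 = 0.71173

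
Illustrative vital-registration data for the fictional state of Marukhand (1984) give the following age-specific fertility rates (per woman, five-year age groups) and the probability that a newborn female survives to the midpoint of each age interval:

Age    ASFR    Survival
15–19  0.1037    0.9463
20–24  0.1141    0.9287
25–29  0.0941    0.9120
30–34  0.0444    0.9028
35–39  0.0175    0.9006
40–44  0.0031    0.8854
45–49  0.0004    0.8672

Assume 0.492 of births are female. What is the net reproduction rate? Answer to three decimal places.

Proportion female at birth = 0.492.
Each age group contributes 5 × ASFR × survival:
  15–19: 5 × 0.1037 × 0.9463 = 0.49066
  20–24: 5 × 0.1141 × 0.9287 = 0.52982
  25–29: 5 × 0.0941 × 0.9120 = 0.42910
  30–34: 5 × 0.0444 × 0.9028 = 0.20042
  35–39: 5 × 0.0175 × 0.9006 = 0.07880
  40–44: 5 × 0.0031 × 0.8854 = 0.01372
  45–49: 5 × 0.0004 × 0.8672 = 0.00173
Sum = 1.74425
NRR = 0.492 × 1.74425 = 0.85817
NRR < 1, so the cohort does not fully replace itself.

0.858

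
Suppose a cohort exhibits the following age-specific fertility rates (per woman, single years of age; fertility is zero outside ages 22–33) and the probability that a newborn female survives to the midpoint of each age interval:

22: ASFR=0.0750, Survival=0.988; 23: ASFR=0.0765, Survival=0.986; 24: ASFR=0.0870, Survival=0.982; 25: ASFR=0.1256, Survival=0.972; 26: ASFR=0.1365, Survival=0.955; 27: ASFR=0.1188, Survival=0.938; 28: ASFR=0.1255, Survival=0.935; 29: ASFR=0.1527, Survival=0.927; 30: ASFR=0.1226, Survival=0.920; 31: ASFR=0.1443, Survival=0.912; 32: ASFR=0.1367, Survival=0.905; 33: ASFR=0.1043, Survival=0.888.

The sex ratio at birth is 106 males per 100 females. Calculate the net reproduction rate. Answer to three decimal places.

0.640

Proportion female at birth = 100 / (100 + 106) = 0.48544.
Weighting each age-specific rate by interval width and survival:
  22: 1 × 0.0750 × 0.988 = 0.07410
  23: 1 × 0.0765 × 0.986 = 0.07543
  24: 1 × 0.0870 × 0.982 = 0.08543
  25: 1 × 0.1256 × 0.972 = 0.12208
  26: 1 × 0.1365 × 0.955 = 0.13036
  27: 1 × 0.1188 × 0.938 = 0.11143
  28: 1 × 0.1255 × 0.935 = 0.11734
  29: 1 × 0.1527 × 0.927 = 0.14155
  30: 1 × 0.1226 × 0.920 = 0.11279
  31: 1 × 0.1443 × 0.912 = 0.13160
  32: 1 × 0.1367 × 0.905 = 0.12371
  33: 1 × 0.1043 × 0.888 = 0.09262
Sum = 1.31844
NRR = 0.48544 × 1.31844 = 0.64002
With NRR below 1 the population is below replacement fertility.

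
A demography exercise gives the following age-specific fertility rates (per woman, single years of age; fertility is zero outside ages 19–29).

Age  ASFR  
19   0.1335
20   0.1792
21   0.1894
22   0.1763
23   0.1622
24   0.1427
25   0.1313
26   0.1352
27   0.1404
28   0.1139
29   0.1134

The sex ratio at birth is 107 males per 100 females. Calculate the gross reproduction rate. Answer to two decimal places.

0.78

Proportion female at birth = 100 / (100 + 107) = 0.48309.
Sum of ASFRs = 0.1335 + 0.1792 + 0.1894 + 0.1763 + 0.1622 + 0.1427 + 0.1313 + 0.1352 + 0.1404 + 0.1139 + 0.1134 = 1.6175
TFR = 1.6175
GRR = 0.48309 × 1.6175 = 0.78140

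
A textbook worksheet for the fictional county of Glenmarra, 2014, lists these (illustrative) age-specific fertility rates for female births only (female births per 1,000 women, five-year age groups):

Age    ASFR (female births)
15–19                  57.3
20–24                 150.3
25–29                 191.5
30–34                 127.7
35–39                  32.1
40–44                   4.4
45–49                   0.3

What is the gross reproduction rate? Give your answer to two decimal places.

Sum of female ASFRs = 57.3 + 150.3 + 191.5 + 127.7 + 32.1 + 4.4 + 0.3 = 563.6
GRR = 5 × 563.6 / 1000 = 2.818

2.82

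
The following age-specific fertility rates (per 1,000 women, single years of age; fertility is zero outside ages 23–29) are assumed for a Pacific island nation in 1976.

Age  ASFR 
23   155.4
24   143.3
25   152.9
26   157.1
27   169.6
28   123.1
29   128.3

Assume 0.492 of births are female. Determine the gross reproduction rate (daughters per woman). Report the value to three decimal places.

0.507

Proportion female at birth = 0.492.
Sum of ASFRs = 155.4 + 143.3 + 152.9 + 157.1 + 169.6 + 123.1 + 128.3 = 1029.7
TFR = 1029.7 / 1000 = 1.0297
GRR = 0.492 × 1.0297 = 0.50661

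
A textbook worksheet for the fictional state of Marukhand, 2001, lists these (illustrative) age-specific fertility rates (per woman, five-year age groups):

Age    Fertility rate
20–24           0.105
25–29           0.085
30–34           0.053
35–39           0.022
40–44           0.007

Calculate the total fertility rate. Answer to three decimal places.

Sum of ASFRs = 0.105 + 0.085 + 0.053 + 0.022 + 0.007 = 0.272
TFR = 5 × 0.272 = 1.36

1.360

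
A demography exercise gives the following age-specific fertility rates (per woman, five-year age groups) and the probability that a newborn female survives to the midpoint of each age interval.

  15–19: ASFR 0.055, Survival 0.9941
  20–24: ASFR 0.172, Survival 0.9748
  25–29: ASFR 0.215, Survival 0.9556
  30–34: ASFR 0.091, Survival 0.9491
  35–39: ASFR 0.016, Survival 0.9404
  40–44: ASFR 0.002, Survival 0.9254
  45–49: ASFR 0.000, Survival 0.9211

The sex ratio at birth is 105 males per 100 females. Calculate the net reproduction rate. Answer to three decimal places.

Proportion female at birth = 100 / (100 + 105) = 0.48780.
Each age group contributes 5 × ASFR × survival:
  15–19: 5 × 0.055 × 0.9941 = 0.27338
  20–24: 5 × 0.172 × 0.9748 = 0.83833
  25–29: 5 × 0.215 × 0.9556 = 1.02727
  30–34: 5 × 0.091 × 0.9491 = 0.43184
  35–39: 5 × 0.016 × 0.9404 = 0.07523
  40–44: 5 × 0.002 × 0.9254 = 0.00925
  45–49: 5 × 0.000 × 0.9211 = 0.00000
Sum = 2.65530
NRR = 0.48780 × 2.65530 = 1.29526
With NRR above 1 the population is above replacement fertility.

1.295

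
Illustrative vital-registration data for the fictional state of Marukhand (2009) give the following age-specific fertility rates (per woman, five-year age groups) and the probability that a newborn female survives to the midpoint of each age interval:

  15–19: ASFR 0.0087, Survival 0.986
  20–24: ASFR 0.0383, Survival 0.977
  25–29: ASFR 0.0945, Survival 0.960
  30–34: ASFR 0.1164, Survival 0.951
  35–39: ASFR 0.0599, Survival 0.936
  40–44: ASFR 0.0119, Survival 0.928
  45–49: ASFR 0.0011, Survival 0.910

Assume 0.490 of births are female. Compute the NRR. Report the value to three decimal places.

0.773

Proportion female at birth = 0.490.
Weighting each age-specific rate by interval width and survival:
  15–19: 5 × 0.0087 × 0.986 = 0.04289
  20–24: 5 × 0.0383 × 0.977 = 0.18710
  25–29: 5 × 0.0945 × 0.960 = 0.45360
  30–34: 5 × 0.1164 × 0.951 = 0.55348
  35–39: 5 × 0.0599 × 0.936 = 0.28033
  40–44: 5 × 0.0119 × 0.928 = 0.05522
  45–49: 5 × 0.0011 × 0.910 = 0.00501
Sum = 1.57763
NRR = 0.490 × 1.57763 = 0.77304
NRR < 1, so the cohort does not fully replace itself.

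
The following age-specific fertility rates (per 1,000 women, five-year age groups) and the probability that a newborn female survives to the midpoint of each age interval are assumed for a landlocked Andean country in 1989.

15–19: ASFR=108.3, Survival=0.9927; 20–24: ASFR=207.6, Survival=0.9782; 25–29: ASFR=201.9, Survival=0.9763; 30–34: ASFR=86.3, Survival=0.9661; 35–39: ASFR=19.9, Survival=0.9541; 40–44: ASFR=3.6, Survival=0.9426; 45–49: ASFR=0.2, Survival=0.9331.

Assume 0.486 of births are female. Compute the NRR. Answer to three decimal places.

Proportion female at birth = 0.486.
Survival-weighted fertility by age (5·fₓ·Sₓ):
  15–19: 5 × 108.3/1000 × 0.9927 = 0.53755
  20–24: 5 × 207.6/1000 × 0.9782 = 1.01537
  25–29: 5 × 201.9/1000 × 0.9763 = 0.98557
  30–34: 5 × 86.3/1000 × 0.9661 = 0.41687
  35–39: 5 × 19.9/1000 × 0.9541 = 0.09493
  40–44: 5 × 3.6/1000 × 0.9426 = 0.01697
  45–49: 5 × 0.2/1000 × 0.9331 = 0.00093
Sum = 3.06819
NRR = 0.486 × 3.06819 = 1.49114
With NRR above 1 the population is above replacement fertility.

1.491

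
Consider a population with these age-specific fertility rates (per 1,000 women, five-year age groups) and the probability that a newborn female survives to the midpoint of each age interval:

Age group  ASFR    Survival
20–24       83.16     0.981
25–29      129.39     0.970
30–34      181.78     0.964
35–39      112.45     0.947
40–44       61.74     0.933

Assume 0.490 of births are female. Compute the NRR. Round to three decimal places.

1.339

Proportion female at birth = 0.490.
Weighting each age-specific rate by interval width and survival:
  20–24: 5 × 83.16/1000 × 0.981 = 0.40790
  25–29: 5 × 129.39/1000 × 0.970 = 0.62754
  30–34: 5 × 181.78/1000 × 0.964 = 0.87618
  35–39: 5 × 112.45/1000 × 0.947 = 0.53245
  40–44: 5 × 61.74/1000 × 0.933 = 0.28802
Sum = 2.73209
NRR = 0.490 × 2.73209 = 1.33872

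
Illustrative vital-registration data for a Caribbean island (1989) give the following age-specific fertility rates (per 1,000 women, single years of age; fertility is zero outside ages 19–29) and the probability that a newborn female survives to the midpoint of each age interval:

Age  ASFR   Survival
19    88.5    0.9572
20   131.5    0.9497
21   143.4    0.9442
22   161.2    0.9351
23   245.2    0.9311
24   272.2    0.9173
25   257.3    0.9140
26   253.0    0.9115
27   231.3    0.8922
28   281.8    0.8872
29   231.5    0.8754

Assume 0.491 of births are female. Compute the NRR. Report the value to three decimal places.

1.030

Proportion female at birth = 0.491.
Weighting each age-specific rate by interval width and survival:
  19: 1 × 88.5/1000 × 0.9572 = 0.08471
  20: 1 × 131.5/1000 × 0.9497 = 0.12489
  21: 1 × 143.4/1000 × 0.9442 = 0.13540
  22: 1 × 161.2/1000 × 0.9351 = 0.15074
  23: 1 × 245.2/1000 × 0.9311 = 0.22831
  24: 1 × 272.2/1000 × 0.9173 = 0.24969
  25: 1 × 257.3/1000 × 0.9140 = 0.23517
  26: 1 × 253.0/1000 × 0.9115 = 0.23061
  27: 1 × 231.3/1000 × 0.8922 = 0.20637
  28: 1 × 281.8/1000 × 0.8872 = 0.25001
  29: 1 × 231.5/1000 × 0.8754 = 0.20266
Sum = 2.09856
NRR = 0.491 × 2.09856 = 1.03039
With NRR above 1 the population is above replacement fertility.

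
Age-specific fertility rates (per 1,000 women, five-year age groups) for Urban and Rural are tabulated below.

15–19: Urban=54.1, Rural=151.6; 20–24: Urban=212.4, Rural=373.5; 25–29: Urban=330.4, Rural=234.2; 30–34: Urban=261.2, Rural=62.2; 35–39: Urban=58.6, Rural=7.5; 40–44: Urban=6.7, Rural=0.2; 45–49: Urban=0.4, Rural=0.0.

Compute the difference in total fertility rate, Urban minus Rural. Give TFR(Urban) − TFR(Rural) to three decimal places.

0.473

Urban:
  Sum of ASFRs = 54.1 + 212.4 + 330.4 + 261.2 + 58.6 + 6.7 + 0.4 = 923.8
  TFR = 5 × 923.8 / 1000 = 4.619
Rural:
  Sum of ASFRs = 151.6 + 373.5 + 234.2 + 62.2 + 7.5 + 0.2 + 0.0 = 829.2
  TFR = 5 × 829.2 / 1000 = 4.146
Difference = 4.619 − 4.146 = 0.473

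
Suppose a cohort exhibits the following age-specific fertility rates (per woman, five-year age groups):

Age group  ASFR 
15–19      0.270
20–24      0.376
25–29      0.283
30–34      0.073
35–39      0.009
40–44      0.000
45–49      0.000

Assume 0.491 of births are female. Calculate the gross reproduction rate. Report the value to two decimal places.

Proportion female at birth = 0.491.
Sum of ASFRs = 0.270 + 0.376 + 0.283 + 0.073 + 0.009 + 0.000 + 0.000 = 1.011
TFR = 5 × 1.011 = 5.055
GRR = 0.491 × 5.055 = 2.48201

2.48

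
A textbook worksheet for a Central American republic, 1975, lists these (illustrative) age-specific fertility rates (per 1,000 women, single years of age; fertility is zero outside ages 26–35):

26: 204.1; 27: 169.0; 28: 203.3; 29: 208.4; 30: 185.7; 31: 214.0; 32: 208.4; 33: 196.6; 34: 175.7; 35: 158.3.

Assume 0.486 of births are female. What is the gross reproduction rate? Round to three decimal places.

Proportion female at birth = 0.486.
Sum of ASFRs = 204.1 + 169.0 + 203.3 + 208.4 + 185.7 + 214.0 + 208.4 + 196.6 + 175.7 + 158.3 = 1923.5
TFR = 1923.5 / 1000 = 1.9235
GRR = 0.486 × 1.9235 = 0.93482

0.935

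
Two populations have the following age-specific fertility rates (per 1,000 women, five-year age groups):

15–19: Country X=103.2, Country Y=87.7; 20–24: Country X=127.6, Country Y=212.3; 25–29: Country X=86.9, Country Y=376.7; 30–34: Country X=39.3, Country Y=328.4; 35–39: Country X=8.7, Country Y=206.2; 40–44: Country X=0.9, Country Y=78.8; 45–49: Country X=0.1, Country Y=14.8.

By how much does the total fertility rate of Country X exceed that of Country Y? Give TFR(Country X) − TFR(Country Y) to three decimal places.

-4.691

Country X:
  Sum of ASFRs = 103.2 + 127.6 + 86.9 + 39.3 + 8.7 + 0.9 + 0.1 = 366.7
  TFR = 5 × 366.7 / 1000 = 1.8335
Country Y:
  Sum of ASFRs = 87.7 + 212.3 + 376.7 + 328.4 + 206.2 + 78.8 + 14.8 = 1304.9
  TFR = 5 × 1304.9 / 1000 = 6.5245
Difference = 1.8335 − 6.5245 = -4.691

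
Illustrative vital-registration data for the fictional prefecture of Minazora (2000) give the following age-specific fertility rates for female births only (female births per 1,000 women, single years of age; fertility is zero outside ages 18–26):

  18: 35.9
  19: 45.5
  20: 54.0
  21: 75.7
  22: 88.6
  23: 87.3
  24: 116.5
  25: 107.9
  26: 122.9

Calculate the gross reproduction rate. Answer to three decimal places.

0.734

Sum of female ASFRs = 35.9 + 45.5 + 54.0 + 75.7 + 88.6 + 87.3 + 116.5 + 107.9 + 122.9 = 734.3
GRR = 734.3 / 1000 = 0.7343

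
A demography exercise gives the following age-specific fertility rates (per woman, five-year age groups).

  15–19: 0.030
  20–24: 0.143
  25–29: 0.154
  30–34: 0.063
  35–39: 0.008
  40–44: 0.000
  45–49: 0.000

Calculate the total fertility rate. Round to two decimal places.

Sum of ASFRs = 0.030 + 0.143 + 0.154 + 0.063 + 0.008 + 0.000 + 0.000 = 0.398
TFR = 5 × 0.398 = 1.99

1.99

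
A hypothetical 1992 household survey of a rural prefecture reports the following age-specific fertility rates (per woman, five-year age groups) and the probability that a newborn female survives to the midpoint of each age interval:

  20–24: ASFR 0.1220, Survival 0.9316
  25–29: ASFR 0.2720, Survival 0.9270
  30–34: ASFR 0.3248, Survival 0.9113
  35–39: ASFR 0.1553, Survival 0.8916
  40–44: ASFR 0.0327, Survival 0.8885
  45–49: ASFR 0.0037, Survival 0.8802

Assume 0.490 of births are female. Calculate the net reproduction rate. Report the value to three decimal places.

2.040

Proportion female at birth = 0.490.
Per-age-group product (5 × ASFR × survival probability):
  20–24: 5 × 0.1220 × 0.9316 = 0.56828
  25–29: 5 × 0.2720 × 0.9270 = 1.26072
  30–34: 5 × 0.3248 × 0.9113 = 1.47995
  35–39: 5 × 0.1553 × 0.8916 = 0.69233
  40–44: 5 × 0.0327 × 0.8885 = 0.14527
  45–49: 5 × 0.0037 × 0.8802 = 0.01628
Sum = 4.16283
NRR = 0.490 × 4.16283 = 2.03979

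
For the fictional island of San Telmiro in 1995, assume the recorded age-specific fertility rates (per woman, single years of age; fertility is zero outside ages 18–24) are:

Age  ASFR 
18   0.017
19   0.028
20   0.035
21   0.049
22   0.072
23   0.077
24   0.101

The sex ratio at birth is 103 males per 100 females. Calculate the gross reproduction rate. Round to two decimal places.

0.19

Proportion female at birth = 100 / (100 + 103) = 0.49261.
Sum of ASFRs = 0.017 + 0.028 + 0.035 + 0.049 + 0.072 + 0.077 + 0.101 = 0.379
TFR = 0.379
GRR = 0.49261 × 0.379 = 0.18670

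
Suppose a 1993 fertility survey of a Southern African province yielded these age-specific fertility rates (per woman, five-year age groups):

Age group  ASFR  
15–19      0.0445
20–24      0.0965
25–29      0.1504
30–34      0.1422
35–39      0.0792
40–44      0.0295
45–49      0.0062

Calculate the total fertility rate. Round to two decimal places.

Sum of ASFRs = 0.0445 + 0.0965 + 0.1504 + 0.1422 + 0.0792 + 0.0295 + 0.0062 = 0.5485
TFR = 5 × 0.5485 = 2.7425

2.74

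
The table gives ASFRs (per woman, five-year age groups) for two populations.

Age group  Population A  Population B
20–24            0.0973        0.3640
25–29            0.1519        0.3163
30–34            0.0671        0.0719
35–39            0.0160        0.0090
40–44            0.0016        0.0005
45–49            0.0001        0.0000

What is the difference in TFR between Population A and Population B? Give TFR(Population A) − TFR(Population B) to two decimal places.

-2.14

Population A:
  Sum of ASFRs = 0.0973 + 0.1519 + 0.0671 + 0.0160 + 0.0016 + 0.0001 = 0.3340
  TFR = 5 × 0.3340 = 1.67
Population B:
  Sum of ASFRs = 0.3640 + 0.3163 + 0.0719 + 0.0090 + 0.0005 + 0.0000 = 0.7617
  TFR = 5 × 0.7617 = 3.8085
Difference = 1.67 − 3.8085 = -2.1385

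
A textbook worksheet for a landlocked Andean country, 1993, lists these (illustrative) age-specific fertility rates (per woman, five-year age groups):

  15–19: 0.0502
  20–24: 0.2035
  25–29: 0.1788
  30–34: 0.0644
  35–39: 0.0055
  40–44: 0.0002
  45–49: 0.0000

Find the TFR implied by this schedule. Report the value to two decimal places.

Sum of ASFRs = 0.0502 + 0.2035 + 0.1788 + 0.0644 + 0.0055 + 0.0002 + 0.0000 = 0.5026
TFR = 5 × 0.5026 = 2.513

2.51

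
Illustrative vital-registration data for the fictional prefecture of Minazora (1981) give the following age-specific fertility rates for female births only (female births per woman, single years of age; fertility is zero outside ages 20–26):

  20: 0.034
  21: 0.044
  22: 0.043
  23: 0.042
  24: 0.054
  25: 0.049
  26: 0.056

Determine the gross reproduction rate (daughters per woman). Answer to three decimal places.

Sum of female ASFRs = 0.034 + 0.044 + 0.043 + 0.042 + 0.054 + 0.049 + 0.056 = 0.322
GRR = 0.322

0.322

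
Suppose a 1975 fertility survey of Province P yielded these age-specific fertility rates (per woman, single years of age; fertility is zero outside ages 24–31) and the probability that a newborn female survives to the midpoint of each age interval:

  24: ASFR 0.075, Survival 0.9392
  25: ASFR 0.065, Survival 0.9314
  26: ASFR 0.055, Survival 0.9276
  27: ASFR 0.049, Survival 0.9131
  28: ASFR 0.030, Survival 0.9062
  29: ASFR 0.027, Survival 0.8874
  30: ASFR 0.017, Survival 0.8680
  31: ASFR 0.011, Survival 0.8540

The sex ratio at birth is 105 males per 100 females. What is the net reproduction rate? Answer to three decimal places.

0.147

Proportion female at birth = 100 / (100 + 105) = 0.48780.
Weighting each age-specific rate by interval width and survival:
  24: 1 × 0.075 × 0.9392 = 0.07044
  25: 1 × 0.065 × 0.9314 = 0.06054
  26: 1 × 0.055 × 0.9276 = 0.05102
  27: 1 × 0.049 × 0.9131 = 0.04474
  28: 1 × 0.030 × 0.9062 = 0.02719
  29: 1 × 0.027 × 0.8874 = 0.02396
  30: 1 × 0.017 × 0.8680 = 0.01476
  31: 1 × 0.011 × 0.8540 = 0.00939
Sum = 0.30204
NRR = 0.48780 × 0.30204 = 0.14734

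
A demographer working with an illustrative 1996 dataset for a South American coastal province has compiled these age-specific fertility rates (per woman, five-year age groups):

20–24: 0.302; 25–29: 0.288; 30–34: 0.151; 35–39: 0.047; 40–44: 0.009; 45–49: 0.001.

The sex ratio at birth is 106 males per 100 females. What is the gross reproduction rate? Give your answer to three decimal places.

Proportion female at birth = 100 / (100 + 106) = 0.48544.
Sum of ASFRs = 0.302 + 0.288 + 0.151 + 0.047 + 0.009 + 0.001 = 0.798
TFR = 5 × 0.798 = 3.99
GRR = 0.48544 × 3.99 = 1.93691

1.937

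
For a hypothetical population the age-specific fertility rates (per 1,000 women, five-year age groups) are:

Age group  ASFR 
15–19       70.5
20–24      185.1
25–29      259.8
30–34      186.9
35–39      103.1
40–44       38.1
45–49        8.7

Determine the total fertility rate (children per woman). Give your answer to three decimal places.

Sum of ASFRs = 70.5 + 185.1 + 259.8 + 186.9 + 103.1 + 38.1 + 8.7 = 852.2
TFR = 5 × 852.2 / 1000 = 4.261

4.261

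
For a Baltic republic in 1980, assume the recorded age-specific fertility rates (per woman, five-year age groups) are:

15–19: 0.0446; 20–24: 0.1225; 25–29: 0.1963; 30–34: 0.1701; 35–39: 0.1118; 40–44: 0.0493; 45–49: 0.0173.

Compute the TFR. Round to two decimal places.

Sum of ASFRs = 0.0446 + 0.1225 + 0.1963 + 0.1701 + 0.1118 + 0.0493 + 0.0173 = 0.7119
TFR = 5 × 0.7119 = 3.5595

3.56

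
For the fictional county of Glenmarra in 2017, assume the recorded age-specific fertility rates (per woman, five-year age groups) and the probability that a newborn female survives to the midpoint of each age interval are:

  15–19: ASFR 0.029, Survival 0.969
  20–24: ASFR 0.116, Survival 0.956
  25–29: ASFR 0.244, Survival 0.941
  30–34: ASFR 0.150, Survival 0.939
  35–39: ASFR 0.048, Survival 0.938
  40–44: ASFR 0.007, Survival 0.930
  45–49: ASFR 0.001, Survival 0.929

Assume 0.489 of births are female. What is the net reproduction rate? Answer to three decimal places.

Proportion female at birth = 0.489.
Weighting each age-specific rate by interval width and survival:
  15–19: 5 × 0.029 × 0.969 = 0.14051
  20–24: 5 × 0.116 × 0.956 = 0.55448
  25–29: 5 × 0.244 × 0.941 = 1.14802
  30–34: 5 × 0.150 × 0.939 = 0.70425
  35–39: 5 × 0.048 × 0.938 = 0.22512
  40–44: 5 × 0.007 × 0.930 = 0.03255
  45–49: 5 × 0.001 × 0.929 = 0.00465
Sum = 2.80958
NRR = 0.489 × 2.80958 = 1.37388

1.374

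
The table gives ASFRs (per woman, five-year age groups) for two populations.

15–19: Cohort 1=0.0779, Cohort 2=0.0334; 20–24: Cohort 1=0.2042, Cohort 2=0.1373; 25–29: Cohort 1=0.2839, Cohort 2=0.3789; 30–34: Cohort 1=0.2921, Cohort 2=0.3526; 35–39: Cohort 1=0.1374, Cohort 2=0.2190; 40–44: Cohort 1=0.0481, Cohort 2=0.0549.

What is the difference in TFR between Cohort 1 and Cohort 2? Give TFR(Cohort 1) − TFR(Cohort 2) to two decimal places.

Cohort 1:
  Sum of ASFRs = 0.0779 + 0.2042 + 0.2839 + 0.2921 + 0.1374 + 0.0481 = 1.0436
  TFR = 5 × 1.0436 = 5.218
Cohort 2:
  Sum of ASFRs = 0.0334 + 0.1373 + 0.3789 + 0.3526 + 0.2190 + 0.0549 = 1.1761
  TFR = 5 × 1.1761 = 5.8805
Difference = 5.218 − 5.8805 = -0.6625

-0.66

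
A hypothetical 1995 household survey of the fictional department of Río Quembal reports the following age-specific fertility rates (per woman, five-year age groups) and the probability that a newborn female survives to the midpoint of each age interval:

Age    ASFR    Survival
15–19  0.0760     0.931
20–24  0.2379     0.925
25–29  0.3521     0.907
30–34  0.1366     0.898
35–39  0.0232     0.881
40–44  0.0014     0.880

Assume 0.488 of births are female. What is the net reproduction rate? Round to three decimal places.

Proportion female at birth = 0.488.
Survival-weighted fertility by age (5·fₓ·Sₓ):
  15–19: 5 × 0.0760 × 0.931 = 0.35378
  20–24: 5 × 0.2379 × 0.925 = 1.10029
  25–29: 5 × 0.3521 × 0.907 = 1.59677
  30–34: 5 × 0.1366 × 0.898 = 0.61333
  35–39: 5 × 0.0232 × 0.881 = 0.10220
  40–44: 5 × 0.0014 × 0.880 = 0.00616
Sum = 3.77253
NRR = 0.488 × 3.77253 = 1.84099
An NRR exceeding 1 indicates intrinsic growth under these rates.

1.841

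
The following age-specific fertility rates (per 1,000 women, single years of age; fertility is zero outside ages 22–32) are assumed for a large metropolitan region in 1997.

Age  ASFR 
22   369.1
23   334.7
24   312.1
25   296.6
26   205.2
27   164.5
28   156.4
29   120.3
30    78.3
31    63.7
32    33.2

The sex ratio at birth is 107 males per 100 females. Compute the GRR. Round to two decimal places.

1.03

Proportion female at birth = 100 / (100 + 107) = 0.48309.
Sum of ASFRs = 369.1 + 334.7 + 312.1 + 296.6 + 205.2 + 164.5 + 156.4 + 120.3 + 78.3 + 63.7 + 33.2 = 2134.1
TFR = 2134.1 / 1000 = 2.1341
GRR = 0.48309 × 2.1341 = 1.03096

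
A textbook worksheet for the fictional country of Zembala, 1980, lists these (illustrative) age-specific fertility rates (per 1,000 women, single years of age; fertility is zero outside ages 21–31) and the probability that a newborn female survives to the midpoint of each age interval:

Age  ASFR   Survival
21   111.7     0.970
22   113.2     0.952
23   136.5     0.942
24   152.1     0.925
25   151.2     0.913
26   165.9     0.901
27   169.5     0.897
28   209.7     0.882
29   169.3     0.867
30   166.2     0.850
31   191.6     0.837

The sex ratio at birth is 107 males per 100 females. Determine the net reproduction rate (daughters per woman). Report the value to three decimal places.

Proportion female at birth = 100 / (100 + 107) = 0.48309.
Each age group contributes 1 × ASFR × survival:
  21: 1 × 111.7/1000 × 0.970 = 0.10835
  22: 1 × 113.2/1000 × 0.952 = 0.10777
  23: 1 × 136.5/1000 × 0.942 = 0.12858
  24: 1 × 152.1/1000 × 0.925 = 0.14069
  25: 1 × 151.2/1000 × 0.913 = 0.13805
  26: 1 × 165.9/1000 × 0.901 = 0.14948
  27: 1 × 169.5/1000 × 0.897 = 0.15204
  28: 1 × 209.7/1000 × 0.882 = 0.18496
  29: 1 × 169.3/1000 × 0.867 = 0.14678
  30: 1 × 166.2/1000 × 0.850 = 0.14127
  31: 1 × 191.6/1000 × 0.837 = 0.16037
Sum = 1.55834
NRR = 0.48309 × 1.55834 = 0.75282
An NRR under 1 implies long-run decline under these rates.

0.753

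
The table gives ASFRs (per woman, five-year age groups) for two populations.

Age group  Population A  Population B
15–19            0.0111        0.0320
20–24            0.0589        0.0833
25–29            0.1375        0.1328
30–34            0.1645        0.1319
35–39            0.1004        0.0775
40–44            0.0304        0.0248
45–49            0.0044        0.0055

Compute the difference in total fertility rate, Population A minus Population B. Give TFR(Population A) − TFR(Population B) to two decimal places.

0.10

Population A:
  Sum of ASFRs = 0.0111 + 0.0589 + 0.1375 + 0.1645 + 0.1004 + 0.0304 + 0.0044 = 0.5072
  TFR = 5 × 0.5072 = 2.536
Population B:
  Sum of ASFRs = 0.0320 + 0.0833 + 0.1328 + 0.1319 + 0.0775 + 0.0248 + 0.0055 = 0.4878
  TFR = 5 × 0.4878 = 2.439
Difference = 2.536 − 2.439 = 0.097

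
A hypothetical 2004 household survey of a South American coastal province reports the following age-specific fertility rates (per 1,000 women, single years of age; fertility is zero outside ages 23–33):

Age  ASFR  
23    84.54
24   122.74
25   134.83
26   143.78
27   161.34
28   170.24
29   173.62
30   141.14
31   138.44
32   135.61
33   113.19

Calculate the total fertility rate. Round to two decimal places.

1.52

Sum of ASFRs = 84.54 + 122.74 + 134.83 + 143.78 + 161.34 + 170.24 + 173.62 + 141.14 + 138.44 + 135.61 + 113.19 = 1519.47
TFR = 1519.47 / 1000 = 1.51947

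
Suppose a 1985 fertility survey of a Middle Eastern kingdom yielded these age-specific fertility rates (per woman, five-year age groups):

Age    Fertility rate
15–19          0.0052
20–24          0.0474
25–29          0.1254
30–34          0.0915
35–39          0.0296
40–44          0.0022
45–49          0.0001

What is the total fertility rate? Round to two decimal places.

Sum of ASFRs = 0.0052 + 0.0474 + 0.1254 + 0.0915 + 0.0296 + 0.0022 + 0.0001 = 0.3014
TFR = 5 × 0.3014 = 1.507

1.51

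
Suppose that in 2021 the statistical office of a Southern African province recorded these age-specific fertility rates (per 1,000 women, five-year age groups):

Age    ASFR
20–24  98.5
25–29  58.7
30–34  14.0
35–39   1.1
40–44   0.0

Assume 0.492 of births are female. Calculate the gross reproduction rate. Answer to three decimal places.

Proportion female at birth = 0.492.
Sum of ASFRs = 98.5 + 58.7 + 14.0 + 1.1 + 0.0 = 172.3
TFR = 5 × 172.3 / 1000 = 0.8615
GRR = 0.492 × 0.8615 = 0.42386

0.424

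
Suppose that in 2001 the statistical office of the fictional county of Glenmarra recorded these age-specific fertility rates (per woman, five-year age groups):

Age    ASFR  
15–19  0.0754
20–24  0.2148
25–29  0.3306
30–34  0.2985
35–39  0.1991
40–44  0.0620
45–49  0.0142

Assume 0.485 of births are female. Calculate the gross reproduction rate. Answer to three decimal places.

2.897

Proportion female at birth = 0.485.
Sum of ASFRs = 0.0754 + 0.2148 + 0.3306 + 0.2985 + 0.1991 + 0.0620 + 0.0142 = 1.1946
TFR = 5 × 1.1946 = 5.973
GRR = 0.485 × 5.973 = 2.89691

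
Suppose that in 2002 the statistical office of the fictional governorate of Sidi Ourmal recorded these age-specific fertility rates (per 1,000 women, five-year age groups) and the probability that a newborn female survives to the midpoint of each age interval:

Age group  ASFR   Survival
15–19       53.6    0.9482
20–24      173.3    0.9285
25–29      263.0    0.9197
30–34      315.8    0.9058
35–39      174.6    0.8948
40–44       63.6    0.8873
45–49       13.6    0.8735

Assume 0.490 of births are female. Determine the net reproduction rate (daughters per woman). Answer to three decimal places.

Proportion female at birth = 0.490.
Each age group contributes 5 × ASFR × survival:
  15–19: 5 × 53.6/1000 × 0.9482 = 0.25412
  20–24: 5 × 173.3/1000 × 0.9285 = 0.80455
  25–29: 5 × 263.0/1000 × 0.9197 = 1.20941
  30–34: 5 × 315.8/1000 × 0.9058 = 1.43026
  35–39: 5 × 174.6/1000 × 0.8948 = 0.78116
  40–44: 5 × 63.6/1000 × 0.8873 = 0.28216
  45–49: 5 × 13.6/1000 × 0.8735 = 0.05940
Sum = 4.82106
NRR = 0.490 × 4.82106 = 2.36232
An NRR exceeding 1 indicates intrinsic growth under these rates.

2.362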